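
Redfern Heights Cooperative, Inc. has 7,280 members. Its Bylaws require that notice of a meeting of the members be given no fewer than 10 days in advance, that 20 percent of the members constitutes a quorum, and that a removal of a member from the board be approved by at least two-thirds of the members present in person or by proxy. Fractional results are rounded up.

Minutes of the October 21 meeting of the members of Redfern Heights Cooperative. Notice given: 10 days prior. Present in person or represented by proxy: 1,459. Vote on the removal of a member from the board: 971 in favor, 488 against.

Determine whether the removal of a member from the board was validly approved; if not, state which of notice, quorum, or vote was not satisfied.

Invalid — vote requirement not satisfied.

Notice: 10 days given; 10 required. Satisfied.
Quorum: 20% of 7,280 = 1,456; 1,459 present. Satisfied.
Vote: requires two-thirds of those present (1,459); 2/3 of 1459 = 972.67, rounded up to 973, so 973 needed; 971 in favor. Not satisfied.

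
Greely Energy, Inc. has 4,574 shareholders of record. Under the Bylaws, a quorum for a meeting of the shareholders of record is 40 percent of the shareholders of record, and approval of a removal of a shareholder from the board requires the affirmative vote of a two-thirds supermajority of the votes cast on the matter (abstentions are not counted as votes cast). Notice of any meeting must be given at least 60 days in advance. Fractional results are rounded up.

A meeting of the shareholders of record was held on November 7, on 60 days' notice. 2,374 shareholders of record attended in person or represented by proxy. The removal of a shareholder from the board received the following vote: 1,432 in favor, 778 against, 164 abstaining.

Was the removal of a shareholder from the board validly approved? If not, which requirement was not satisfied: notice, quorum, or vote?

Invalid — vote requirement not satisfied.

Notice: 60 days given; 60 required. Satisfied.
Quorum: 40% of 4,574 = 1,829.60, rounded up to 1,830; 2,374 present. Satisfied.
Vote: requires two-thirds of the votes cast (2,374 − 164 abstaining = 2,210); 2/3 of 2210 = 1473.33, rounded up to 1474, so 1,474 needed; 1,432 in favor. Not satisfied.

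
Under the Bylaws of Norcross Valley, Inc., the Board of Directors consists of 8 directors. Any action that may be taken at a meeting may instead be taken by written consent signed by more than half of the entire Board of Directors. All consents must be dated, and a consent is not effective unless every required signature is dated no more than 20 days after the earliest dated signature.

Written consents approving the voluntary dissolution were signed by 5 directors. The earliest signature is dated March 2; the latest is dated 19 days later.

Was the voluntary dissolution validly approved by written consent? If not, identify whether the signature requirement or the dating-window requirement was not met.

Effective — both the signature and dating-window requirements are satisfied.

Signatures required: more than half of 8 — a majority of 8 is 5, so 5 needed; 5 signed. Sufficient.
Dating window: the latest signature is 19 days after the earliest; the limit is 20 days. Within the window.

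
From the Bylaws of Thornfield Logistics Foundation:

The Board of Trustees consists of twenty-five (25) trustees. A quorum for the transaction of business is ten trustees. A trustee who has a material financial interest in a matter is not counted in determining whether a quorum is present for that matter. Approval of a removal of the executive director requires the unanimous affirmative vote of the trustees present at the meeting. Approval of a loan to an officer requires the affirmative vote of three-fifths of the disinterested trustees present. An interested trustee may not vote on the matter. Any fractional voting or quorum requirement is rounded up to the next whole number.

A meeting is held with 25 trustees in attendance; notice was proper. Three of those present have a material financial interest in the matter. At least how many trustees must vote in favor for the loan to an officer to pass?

14

The loan to an officer requires three-fifths of the disinterested trustees present (25 − 3 = 22).
3/5 of 22 = 13.20, rounded up to 14.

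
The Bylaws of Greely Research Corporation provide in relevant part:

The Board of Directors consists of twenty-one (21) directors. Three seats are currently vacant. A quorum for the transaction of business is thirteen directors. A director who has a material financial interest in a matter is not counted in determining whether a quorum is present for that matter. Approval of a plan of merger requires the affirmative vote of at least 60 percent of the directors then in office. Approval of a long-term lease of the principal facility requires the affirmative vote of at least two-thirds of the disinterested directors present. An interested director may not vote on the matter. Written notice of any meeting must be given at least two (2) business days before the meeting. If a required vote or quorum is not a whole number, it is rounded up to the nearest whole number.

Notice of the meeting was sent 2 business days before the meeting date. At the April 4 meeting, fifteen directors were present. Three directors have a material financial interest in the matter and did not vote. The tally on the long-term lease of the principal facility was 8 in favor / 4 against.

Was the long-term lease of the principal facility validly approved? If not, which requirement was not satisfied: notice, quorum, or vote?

Invalid — quorum requirement not satisfied.

Notice: 2 business days given; 2 required (2 ≥ 2). Satisfied.
Quorum: 15 present, but the 3 interested directors do not count, leaving 12. Quorum is 13. Not satisfied.
Vote: the long-term lease of the principal facility requires two-thirds of the disinterested directors present (15 − 3 = 12). 2/3 of 12 = 8, so 8 affirmative votes are needed; 8 voted in favor. Satisfied. (Moot — without a quorum no business can be validly transacted.)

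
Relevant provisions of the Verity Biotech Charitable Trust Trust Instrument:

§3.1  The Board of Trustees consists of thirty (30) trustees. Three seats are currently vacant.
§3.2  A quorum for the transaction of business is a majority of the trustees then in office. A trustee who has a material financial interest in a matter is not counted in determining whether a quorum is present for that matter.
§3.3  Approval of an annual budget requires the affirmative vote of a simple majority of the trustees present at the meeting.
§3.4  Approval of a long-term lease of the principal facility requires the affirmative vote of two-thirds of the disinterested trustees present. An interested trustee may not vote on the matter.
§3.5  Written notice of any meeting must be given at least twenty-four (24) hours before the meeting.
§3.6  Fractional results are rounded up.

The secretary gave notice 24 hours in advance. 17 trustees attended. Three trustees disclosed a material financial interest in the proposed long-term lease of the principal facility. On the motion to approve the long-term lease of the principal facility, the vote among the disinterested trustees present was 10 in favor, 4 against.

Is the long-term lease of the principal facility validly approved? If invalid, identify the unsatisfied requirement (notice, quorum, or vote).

Valid — all requirements satisfied.

Notice: 24 hours given; 24 required (24 ≥ 24). Satisfied.
Quorum: 17 present, but the 3 interested trustees do not count, leaving 14. Quorum is 14. Satisfied.
Vote: the long-term lease of the principal facility requires two-thirds of the disinterested trustees present (17 − 3 = 14). 2/3 of 14 = 9.33, rounded up to 10, so 10 affirmative votes are needed; 10 voted in favor. Satisfied.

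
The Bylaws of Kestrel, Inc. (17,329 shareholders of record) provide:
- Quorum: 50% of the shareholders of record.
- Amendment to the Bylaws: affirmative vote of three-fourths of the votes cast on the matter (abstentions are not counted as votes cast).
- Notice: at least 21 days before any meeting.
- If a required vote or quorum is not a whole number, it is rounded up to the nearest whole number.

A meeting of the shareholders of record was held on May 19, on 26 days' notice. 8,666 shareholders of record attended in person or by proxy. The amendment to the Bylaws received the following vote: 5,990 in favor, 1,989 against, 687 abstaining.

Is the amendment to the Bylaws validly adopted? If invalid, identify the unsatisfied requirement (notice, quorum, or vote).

Valid — all requirements satisfied.

Notice: 26 days given; 21 required. Satisfied.
Quorum: 50% of 17,329 = 8,664.50, rounded up to 8,665; 8,666 present. Satisfied.
Vote: requires three-fourths of the votes cast (8,666 − 687 abstaining = 7,979); 3/4 of 7979 = 5984.25, rounded up to 5985, so 5,985 needed; 5,990 in favor. Satisfied.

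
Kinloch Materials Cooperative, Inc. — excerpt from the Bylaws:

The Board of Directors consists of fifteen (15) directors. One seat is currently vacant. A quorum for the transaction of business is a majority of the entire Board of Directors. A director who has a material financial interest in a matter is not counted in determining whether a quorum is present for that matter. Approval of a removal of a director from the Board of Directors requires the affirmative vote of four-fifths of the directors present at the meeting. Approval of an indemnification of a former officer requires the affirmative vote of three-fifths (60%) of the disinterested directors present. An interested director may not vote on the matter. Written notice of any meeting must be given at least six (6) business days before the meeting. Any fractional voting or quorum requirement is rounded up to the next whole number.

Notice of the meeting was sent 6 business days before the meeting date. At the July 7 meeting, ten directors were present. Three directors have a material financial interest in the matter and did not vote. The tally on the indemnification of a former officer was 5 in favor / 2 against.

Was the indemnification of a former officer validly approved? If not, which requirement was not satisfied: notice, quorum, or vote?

Invalid — quorum requirement not satisfied.

Notice: 6 business days given; 6 required (6 ≥ 6). Satisfied.
Quorum: 10 present, but the 3 interested directors do not count, leaving 7. Quorum is 8. Not satisfied.
Vote: the indemnification of a former officer requires three-fifths of the disinterested directors present (10 − 3 = 7). 3/5 of 7 = 4.20, rounded up to 5, so 5 affirmative votes are needed; 5 voted in favor. Satisfied. (Moot — without a quorum no business can be validly transacted.)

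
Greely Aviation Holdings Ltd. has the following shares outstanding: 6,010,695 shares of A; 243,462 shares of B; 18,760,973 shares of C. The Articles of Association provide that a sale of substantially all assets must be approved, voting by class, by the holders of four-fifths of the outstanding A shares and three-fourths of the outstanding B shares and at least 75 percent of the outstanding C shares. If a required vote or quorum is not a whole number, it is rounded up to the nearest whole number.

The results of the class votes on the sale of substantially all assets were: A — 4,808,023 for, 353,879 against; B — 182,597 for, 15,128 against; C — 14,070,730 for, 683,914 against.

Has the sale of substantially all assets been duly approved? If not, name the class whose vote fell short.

Not approved — the A shares did not give the required vote.

A: 4/5 of 6010695 = 4808556; 4,808,556 required, 4,808,023 in favor — not approved.
B: 3/4 of 243462 = 182596.50, rounded up to 182597; 182,597 required, 182,597 in favor — approved.
C: 3/4 of 18760973 = 14070729.75, rounded up to 14070730; 14,070,730 required, 14,070,730 in favor — approved.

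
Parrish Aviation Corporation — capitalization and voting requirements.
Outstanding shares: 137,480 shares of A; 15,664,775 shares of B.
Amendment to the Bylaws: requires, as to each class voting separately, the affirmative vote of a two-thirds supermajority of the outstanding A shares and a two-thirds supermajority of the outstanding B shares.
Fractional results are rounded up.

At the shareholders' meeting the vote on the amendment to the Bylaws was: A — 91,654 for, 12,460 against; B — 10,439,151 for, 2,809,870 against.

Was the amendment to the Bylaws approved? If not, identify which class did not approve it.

A: 2/3 of 137480 = 91653.33, rounded up to 91654; 91,654 required, 91,654 in favor — approved.
B: 2/3 of 15664775 = 10443183.33, rounded up to 10443184; 10,443,184 required, 10,439,151 in favor — not approved.

Not approved — the B shares did not give the required vote.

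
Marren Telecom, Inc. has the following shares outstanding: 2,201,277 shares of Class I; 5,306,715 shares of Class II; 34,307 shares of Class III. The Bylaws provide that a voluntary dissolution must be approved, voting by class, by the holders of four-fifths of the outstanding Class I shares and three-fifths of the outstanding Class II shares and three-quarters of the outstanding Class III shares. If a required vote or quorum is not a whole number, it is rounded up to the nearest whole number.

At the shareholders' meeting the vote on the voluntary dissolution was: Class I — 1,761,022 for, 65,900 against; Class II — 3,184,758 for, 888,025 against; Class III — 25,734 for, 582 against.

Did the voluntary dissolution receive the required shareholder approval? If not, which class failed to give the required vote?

Class I: 4/5 of 2201277 = 1761021.60, rounded up to 1761022; 1,761,022 required, 1,761,022 in favor — approved.
Class II: 3/5 of 5306715 = 3184029; 3,184,029 required, 3,184,758 in favor — approved.
Class III: 3/4 of 34307 = 25730.25, rounded up to 25731; 25,731 required, 25,734 in favor — approved.

Approved — every class gave the required vote.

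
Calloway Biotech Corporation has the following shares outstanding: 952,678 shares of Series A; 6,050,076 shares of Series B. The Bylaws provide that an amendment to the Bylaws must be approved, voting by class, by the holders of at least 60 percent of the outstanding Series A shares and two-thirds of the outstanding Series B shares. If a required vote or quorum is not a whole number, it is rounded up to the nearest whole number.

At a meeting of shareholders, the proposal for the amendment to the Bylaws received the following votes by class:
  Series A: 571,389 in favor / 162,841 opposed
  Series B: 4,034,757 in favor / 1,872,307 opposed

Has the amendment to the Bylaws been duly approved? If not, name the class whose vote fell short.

Not approved — the Series A shares did not give the required vote.

Series A: 3/5 of 952678 = 571606.80, rounded up to 571607; 571,607 required, 571,389 in favor — not approved.
Series B: 2/3 of 6050076 = 4033384; 4,033,384 required, 4,034,757 in favor — approved.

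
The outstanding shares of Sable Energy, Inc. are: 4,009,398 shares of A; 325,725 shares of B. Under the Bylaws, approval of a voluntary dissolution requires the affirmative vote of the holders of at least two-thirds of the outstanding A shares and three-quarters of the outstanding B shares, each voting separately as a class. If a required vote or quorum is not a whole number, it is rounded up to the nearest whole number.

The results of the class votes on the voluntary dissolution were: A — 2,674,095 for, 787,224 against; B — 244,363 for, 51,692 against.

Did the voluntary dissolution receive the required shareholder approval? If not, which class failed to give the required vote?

A: 2/3 of 4009398 = 2672932; 2,672,932 required, 2,674,095 in favor — approved.
B: 3/4 of 325725 = 244293.75, rounded up to 244294; 244,294 required, 244,363 in favor — approved.

Approved — every class gave the required vote.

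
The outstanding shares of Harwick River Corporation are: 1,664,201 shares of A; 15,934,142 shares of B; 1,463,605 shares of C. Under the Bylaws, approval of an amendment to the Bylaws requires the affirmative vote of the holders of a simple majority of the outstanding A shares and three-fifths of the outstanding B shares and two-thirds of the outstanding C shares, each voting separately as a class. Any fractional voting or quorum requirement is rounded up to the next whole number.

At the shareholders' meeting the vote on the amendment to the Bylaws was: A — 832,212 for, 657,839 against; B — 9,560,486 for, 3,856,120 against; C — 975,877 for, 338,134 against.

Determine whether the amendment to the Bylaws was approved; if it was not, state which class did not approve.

A: a majority of 1664201 is 832101; 832,101 required, 832,212 in favor — approved.
B: 3/5 of 15934142 = 9560485.20, rounded up to 9560486; 9,560,486 required, 9,560,486 in favor — approved.
C: 2/3 of 1463605 = 975736.67, rounded up to 975737; 975,737 required, 975,877 in favor — approved.

Approved — every class gave the required vote.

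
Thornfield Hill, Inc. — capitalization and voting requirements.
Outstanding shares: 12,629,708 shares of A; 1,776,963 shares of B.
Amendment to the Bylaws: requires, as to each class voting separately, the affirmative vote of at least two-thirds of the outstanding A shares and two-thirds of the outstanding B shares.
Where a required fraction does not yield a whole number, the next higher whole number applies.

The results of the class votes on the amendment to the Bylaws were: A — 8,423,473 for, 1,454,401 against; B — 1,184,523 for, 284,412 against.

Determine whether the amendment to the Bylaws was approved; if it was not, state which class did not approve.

Not approved — the B shares did not give the required vote.

A: 2/3 of 12629708 = 8419805.33, rounded up to 8419806; 8,419,806 required, 8,423,473 in favor — approved.
B: 2/3 of 1776963 = 1184642; 1,184,642 required, 1,184,523 in favor — not approved.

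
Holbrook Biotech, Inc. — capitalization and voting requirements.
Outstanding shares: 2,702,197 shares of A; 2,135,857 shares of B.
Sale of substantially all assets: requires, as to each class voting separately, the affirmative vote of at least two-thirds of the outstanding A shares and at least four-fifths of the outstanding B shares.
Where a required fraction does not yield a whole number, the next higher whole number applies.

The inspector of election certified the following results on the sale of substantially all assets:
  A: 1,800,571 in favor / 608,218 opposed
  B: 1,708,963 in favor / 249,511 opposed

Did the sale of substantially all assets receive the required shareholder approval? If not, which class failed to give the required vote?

Not approved — the A shares did not give the required vote.

A: 2/3 of 2702197 = 1801464.67, rounded up to 1801465; 1,801,465 required, 1,800,571 in favor — not approved.
B: 4/5 of 2135857 = 1708685.60, rounded up to 1708686; 1,708,686 required, 1,708,963 in favor — approved.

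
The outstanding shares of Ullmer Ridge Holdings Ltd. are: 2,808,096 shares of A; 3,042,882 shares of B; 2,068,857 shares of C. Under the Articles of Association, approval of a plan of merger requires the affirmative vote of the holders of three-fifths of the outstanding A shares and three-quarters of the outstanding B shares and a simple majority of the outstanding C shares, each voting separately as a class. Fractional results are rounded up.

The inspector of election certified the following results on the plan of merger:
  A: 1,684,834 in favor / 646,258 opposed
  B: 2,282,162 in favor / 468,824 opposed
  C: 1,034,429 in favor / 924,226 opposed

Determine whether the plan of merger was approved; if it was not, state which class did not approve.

Not approved — the A shares did not give the required vote.

A: 3/5 of 2808096 = 1684857.60, rounded up to 1684858; 1,684,858 required, 1,684,834 in favor — not approved.
B: 3/4 of 3042882 = 2282161.50, rounded up to 2282162; 2,282,162 required, 2,282,162 in favor — approved.
C: a majority of 2068857 is 1034429; 1,034,429 required, 1,034,429 in favor — approved.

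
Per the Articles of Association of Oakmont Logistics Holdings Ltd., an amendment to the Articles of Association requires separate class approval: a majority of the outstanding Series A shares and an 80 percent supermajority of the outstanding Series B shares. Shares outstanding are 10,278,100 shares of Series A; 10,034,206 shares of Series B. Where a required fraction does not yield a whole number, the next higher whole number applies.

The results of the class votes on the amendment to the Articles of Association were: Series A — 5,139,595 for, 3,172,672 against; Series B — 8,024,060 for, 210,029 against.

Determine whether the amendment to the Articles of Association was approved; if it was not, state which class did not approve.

Not approved — the Series B shares did not give the required vote.

Series A: a majority of 10278100 is 5139051; 5,139,051 required, 5,139,595 in favor — approved.
Series B: 4/5 of 10034206 = 8027364.80, rounded up to 8027365; 8,027,365 required, 8,024,060 in favor — not approved.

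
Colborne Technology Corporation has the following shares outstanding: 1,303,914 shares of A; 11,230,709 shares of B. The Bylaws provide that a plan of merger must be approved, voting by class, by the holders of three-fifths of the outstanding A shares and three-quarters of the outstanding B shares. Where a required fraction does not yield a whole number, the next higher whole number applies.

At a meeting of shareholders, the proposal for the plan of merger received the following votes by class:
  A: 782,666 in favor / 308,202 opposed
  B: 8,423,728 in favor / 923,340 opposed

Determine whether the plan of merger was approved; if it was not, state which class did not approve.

Approved — every class gave the required vote.

A: 3/5 of 1303914 = 782348.40, rounded up to 782349; 782,349 required, 782,666 in favor — approved.
B: 3/4 of 11230709 = 8423031.75, rounded up to 8423032; 8,423,032 required, 8,423,728 in favor — approved.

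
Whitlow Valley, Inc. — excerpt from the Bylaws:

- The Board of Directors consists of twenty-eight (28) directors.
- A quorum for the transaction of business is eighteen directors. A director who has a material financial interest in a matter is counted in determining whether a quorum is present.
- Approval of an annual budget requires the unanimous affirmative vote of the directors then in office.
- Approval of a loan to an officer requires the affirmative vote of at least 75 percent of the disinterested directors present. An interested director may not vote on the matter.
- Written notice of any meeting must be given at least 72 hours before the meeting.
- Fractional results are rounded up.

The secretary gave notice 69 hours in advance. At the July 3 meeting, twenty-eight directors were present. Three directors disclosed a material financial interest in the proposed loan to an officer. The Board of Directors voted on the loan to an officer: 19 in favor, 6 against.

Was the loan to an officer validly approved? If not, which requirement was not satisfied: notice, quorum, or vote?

Notice: 69 hours given; 72 required (69 < 72). Not satisfied.
Quorum: 28 present (interested directors count toward quorum); quorum is 18. Satisfied.
Vote: the loan to an officer requires three-fourths of the disinterested directors present (28 − 3 = 25). 3/4 of 25 = 18.75, rounded up to 19, so 19 affirmative votes are needed; 19 voted in favor. Satisfied.

Invalid — notice requirement not satisfied.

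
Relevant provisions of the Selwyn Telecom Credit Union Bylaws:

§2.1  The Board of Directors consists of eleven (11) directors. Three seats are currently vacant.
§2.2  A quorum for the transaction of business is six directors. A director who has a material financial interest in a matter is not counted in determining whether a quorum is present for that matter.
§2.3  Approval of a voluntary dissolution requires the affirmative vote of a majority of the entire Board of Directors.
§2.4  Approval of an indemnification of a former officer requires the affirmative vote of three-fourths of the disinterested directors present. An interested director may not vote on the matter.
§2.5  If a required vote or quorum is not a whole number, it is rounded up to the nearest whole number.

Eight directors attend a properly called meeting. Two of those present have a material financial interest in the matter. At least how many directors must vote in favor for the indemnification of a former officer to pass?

The indemnification of a former officer requires three-fourths of the disinterested directors present (8 − 2 = 6).
3/4 of 6 = 4.50, rounded up to 5.

5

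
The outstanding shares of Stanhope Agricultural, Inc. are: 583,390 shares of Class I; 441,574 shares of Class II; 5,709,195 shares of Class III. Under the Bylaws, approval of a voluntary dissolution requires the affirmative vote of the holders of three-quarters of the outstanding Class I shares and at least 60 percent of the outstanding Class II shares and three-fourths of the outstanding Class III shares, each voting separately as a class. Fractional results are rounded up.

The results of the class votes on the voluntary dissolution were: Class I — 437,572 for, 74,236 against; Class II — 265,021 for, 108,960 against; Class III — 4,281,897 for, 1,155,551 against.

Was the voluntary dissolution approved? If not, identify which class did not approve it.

Approved — every class gave the required vote.

Class I: 3/4 of 583390 = 437542.50, rounded up to 437543; 437,543 required, 437,572 in favor — approved.
Class II: 3/5 of 441574 = 264944.40, rounded up to 264945; 264,945 required, 265,021 in favor — approved.
Class III: 3/4 of 5709195 = 4281896.25, rounded up to 4281897; 4,281,897 required, 4,281,897 in favor — approved.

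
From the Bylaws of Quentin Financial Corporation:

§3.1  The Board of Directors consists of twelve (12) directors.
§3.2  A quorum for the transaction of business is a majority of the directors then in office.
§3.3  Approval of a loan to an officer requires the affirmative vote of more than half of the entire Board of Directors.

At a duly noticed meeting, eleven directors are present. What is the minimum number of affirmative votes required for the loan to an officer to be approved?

7

The loan to an officer requires a majority of the entire Board of Directors (12).
A majority of 12 is 7.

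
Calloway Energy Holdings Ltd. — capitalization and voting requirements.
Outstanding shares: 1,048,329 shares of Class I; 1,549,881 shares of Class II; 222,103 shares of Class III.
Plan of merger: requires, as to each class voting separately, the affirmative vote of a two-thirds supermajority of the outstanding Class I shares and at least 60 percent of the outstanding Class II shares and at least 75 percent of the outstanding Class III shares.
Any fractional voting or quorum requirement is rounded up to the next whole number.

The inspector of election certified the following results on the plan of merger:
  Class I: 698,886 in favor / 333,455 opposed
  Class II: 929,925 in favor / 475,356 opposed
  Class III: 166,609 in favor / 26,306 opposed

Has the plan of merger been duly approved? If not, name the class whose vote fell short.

Not approved — the Class II shares did not give the required vote.

Class I: 2/3 of 1048329 = 698886; 698,886 required, 698,886 in favor — approved.
Class II: 3/5 of 1549881 = 929928.60, rounded up to 929929; 929,929 required, 929,925 in favor — not approved.
Class III: 3/4 of 222103 = 166577.25, rounded up to 166578; 166,578 required, 166,609 in favor — approved.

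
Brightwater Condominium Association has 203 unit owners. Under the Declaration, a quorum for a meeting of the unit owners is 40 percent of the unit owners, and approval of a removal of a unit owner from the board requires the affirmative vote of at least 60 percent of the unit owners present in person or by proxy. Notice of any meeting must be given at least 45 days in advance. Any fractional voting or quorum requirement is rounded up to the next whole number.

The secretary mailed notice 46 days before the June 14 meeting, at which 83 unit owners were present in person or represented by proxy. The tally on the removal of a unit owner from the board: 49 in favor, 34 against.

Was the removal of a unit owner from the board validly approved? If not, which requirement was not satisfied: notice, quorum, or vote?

Invalid — vote requirement not satisfied.

Notice: 46 days given; 45 required. Satisfied.
Quorum: 40% of 203 = 81.20, rounded up to 82; 83 present. Satisfied.
Vote: requires three-fifths of those present (83); 3/5 of 83 = 49.80, rounded up to 50, so 50 needed; 49 in favor. Not satisfied.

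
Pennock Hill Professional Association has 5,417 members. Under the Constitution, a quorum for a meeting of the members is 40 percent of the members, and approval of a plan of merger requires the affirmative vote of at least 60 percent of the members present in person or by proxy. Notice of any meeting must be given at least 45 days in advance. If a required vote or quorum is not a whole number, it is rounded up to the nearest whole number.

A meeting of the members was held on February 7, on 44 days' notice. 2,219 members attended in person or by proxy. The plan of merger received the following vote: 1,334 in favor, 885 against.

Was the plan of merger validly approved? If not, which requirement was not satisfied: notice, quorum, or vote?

Notice: 44 days given; 45 required. Not satisfied.
Quorum: 40% of 5,417 = 2,166.80, rounded up to 2,167; 2,219 present. Satisfied.
Vote: requires three-fifths of those present (2,219); 3/5 of 2219 = 1331.40, rounded up to 1332, so 1,332 needed; 1,334 in favor. Satisfied.

Invalid — notice requirement not satisfied.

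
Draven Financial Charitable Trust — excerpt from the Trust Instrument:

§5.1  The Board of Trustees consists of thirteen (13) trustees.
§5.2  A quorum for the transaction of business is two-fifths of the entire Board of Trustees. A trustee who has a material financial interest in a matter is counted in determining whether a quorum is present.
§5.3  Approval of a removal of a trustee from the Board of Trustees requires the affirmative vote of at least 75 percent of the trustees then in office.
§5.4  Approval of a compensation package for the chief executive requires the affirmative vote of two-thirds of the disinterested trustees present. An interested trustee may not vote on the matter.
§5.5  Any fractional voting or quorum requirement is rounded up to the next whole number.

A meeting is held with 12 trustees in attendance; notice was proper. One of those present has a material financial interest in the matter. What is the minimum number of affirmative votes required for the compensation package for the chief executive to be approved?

8

The compensation package for the chief executive requires two-thirds of the disinterested trustees present (12 − 1 = 11).
2/3 of 11 = 7.33, rounded up to 8.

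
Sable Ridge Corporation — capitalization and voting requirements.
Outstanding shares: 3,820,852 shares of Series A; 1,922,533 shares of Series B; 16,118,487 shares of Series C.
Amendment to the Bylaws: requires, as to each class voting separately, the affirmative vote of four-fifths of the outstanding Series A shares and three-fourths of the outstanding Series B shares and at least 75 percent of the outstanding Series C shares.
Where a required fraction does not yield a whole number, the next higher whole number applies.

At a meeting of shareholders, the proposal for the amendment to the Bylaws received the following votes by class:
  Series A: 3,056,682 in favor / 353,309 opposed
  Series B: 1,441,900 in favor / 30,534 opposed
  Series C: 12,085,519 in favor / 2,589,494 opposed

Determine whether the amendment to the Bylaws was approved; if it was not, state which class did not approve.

Not approved — the Series C shares did not give the required vote.

Series A: 4/5 of 3820852 = 3056681.60, rounded up to 3056682; 3,056,682 required, 3,056,682 in favor — approved.
Series B: 3/4 of 1922533 = 1441899.75, rounded up to 1441900; 1,441,900 required, 1,441,900 in favor — approved.
Series C: 3/4 of 16118487 = 12088865.25, rounded up to 12088866; 12,088,866 required, 12,085,519 in favor — not approved.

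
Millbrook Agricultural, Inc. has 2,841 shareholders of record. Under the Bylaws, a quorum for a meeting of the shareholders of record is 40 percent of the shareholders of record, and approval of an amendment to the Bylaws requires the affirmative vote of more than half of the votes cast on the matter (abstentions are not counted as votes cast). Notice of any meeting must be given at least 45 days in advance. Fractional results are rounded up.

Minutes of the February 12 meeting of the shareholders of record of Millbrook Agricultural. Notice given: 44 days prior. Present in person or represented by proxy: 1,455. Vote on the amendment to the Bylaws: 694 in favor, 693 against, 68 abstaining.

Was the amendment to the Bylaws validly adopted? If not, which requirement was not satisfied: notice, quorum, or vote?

Invalid — notice requirement not satisfied.

Notice: 44 days given; 45 required. Not satisfied.
Quorum: 40% of 2,841 = 1,136.40, rounded up to 1,137; 1,455 present. Satisfied.
Vote: requires a majority of the votes cast (1,455 − 68 abstaining = 1,387); a majority of 1387 is 694, so 694 needed; 694 in favor. Satisfied.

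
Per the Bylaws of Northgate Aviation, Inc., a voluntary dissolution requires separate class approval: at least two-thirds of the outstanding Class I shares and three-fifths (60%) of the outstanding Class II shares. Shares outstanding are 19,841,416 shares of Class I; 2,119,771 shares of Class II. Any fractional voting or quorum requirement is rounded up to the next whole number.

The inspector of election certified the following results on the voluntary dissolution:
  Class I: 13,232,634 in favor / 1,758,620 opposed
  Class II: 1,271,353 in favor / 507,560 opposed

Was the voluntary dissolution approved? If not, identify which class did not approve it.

Not approved — the Class II shares did not give the required vote.

Class I: 2/3 of 19841416 = 13227610.67, rounded up to 13227611; 13,227,611 required, 13,232,634 in favor — approved.
Class II: 3/5 of 2119771 = 1271862.60, rounded up to 1271863; 1,271,863 required, 1,271,353 in favor — not approved.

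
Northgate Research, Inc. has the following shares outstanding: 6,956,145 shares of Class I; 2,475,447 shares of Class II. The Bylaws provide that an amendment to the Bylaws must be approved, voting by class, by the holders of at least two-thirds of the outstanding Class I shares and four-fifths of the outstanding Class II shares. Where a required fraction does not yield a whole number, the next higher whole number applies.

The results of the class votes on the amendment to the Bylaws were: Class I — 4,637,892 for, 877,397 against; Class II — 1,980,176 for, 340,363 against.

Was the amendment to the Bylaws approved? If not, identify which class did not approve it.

Class I: 2/3 of 6956145 = 4637430; 4,637,430 required, 4,637,892 in favor — approved.
Class II: 4/5 of 2475447 = 1980357.60, rounded up to 1980358; 1,980,358 required, 1,980,176 in favor — not approved.

Not approved — the Class II shares did not give the required vote.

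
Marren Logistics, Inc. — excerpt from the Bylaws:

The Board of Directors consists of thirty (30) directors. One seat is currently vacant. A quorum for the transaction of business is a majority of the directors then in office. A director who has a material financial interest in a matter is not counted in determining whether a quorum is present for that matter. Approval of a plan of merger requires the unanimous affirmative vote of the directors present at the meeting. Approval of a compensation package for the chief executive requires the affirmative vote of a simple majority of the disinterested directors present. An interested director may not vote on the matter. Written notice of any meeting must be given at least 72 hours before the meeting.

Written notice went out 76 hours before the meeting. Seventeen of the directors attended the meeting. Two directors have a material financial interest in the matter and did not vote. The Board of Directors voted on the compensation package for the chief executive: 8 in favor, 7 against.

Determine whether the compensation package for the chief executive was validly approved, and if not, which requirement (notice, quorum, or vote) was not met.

Valid — all requirements satisfied.

Notice: 76 hours given; 72 required (76 ≥ 72). Satisfied.
Quorum: 17 present, but the 2 interested directors do not count, leaving 15. Quorum is 15. Satisfied.
Vote: the compensation package for the chief executive requires a majority of the disinterested directors present (17 − 2 = 15). A majority of 15 is 8, so 8 affirmative votes are needed; 8 voted in favor. Satisfied.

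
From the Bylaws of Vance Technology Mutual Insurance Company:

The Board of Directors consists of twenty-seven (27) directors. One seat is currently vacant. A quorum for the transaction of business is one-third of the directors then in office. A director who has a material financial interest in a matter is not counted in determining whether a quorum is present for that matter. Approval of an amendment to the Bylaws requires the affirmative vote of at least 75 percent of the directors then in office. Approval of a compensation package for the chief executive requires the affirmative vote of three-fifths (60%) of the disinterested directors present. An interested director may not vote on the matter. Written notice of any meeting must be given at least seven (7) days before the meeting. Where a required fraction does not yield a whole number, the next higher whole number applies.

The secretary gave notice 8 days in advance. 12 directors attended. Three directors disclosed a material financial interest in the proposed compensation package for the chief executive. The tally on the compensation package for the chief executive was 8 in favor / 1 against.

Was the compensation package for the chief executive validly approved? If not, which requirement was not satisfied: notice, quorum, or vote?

Valid — all requirements satisfied.

Notice: 8 days given; 7 required (8 ≥ 7). Satisfied.
Quorum: 12 present, but the 3 interested directors do not count, leaving 9. Quorum is 9. Satisfied.
Vote: the compensation package for the chief executive requires three-fifths of the disinterested directors present (12 − 3 = 9). 3/5 of 9 = 5.40, rounded up to 6, so 6 affirmative votes are needed; 8 voted in favor. Satisfied.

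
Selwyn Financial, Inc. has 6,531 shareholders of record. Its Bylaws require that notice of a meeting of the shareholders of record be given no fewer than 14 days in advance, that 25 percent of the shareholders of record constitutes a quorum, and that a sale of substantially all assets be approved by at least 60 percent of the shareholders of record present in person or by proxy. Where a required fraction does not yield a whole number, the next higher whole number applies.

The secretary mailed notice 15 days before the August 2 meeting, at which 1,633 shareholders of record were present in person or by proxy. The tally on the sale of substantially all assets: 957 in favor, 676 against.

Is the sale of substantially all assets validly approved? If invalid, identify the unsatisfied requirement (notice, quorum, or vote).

Notice: 15 days given; 14 required. Satisfied.
Quorum: 25% of 6,531 = 1,632.75, rounded up to 1,633; 1,633 present. Satisfied.
Vote: requires three-fifths of those present (1,633); 3/5 of 1633 = 979.80, rounded up to 980, so 980 needed; 957 in favor. Not satisfied.

Invalid — vote requirement not satisfied.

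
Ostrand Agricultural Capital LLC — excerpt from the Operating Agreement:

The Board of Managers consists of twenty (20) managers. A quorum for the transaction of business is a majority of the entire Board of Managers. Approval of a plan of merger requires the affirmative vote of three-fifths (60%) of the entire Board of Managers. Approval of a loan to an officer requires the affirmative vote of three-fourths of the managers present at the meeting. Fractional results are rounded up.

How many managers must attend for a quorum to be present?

11

A majority of 20 is 11.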